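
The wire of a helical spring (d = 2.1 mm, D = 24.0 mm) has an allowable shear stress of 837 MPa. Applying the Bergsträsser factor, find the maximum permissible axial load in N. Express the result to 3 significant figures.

C = D/d = 24.0/2.1 = 11.4286
K_B = (4C+2)/(4C−3) = 47.714/42.714 = 1.1171
τ_max = K·8FD/(πd³) → F_max = τ_allow·πd³/(8DK)
F_max = 837·π·2.1³/(8·24.0·1.1171) = 24352/214.47 = 113.54 N

114 N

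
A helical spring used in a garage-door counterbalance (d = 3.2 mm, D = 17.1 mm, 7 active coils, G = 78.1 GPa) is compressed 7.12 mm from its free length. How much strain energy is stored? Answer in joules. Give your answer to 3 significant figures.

0.741 J

k = Gd⁴/(8D³N_a) = (78.1×10³)(3.2⁴)/(8·17.1³·7) = 29.247 N/mm
U = ½kδ² = 0.5 × 29.247 × 7.12² = 741.32 N·mm = 0.74132 J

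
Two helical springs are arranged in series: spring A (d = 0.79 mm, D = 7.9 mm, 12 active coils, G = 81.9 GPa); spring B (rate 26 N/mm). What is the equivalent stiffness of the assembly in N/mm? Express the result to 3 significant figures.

k_A = Gd⁴/(8D³N_a) = (81.9×10³)(0.79⁴)/(8·7.9³·12) = 0.67397 N/mm
Series: 1/k_eq = 1/0.67397 + 1/26 = 1.5222; k_eq = 0.65694 N/mm

0.657 N/mm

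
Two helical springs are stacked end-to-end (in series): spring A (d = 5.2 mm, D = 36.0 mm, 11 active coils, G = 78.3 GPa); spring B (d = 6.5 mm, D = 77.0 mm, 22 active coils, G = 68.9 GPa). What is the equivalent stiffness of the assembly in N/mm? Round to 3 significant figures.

1.38 N/mm

k_A = Gd⁴/(8D³N_a) = (78.3×10³)(5.2⁴)/(8·36.0³·11) = 13.944 N/mm
k_B = Gd⁴/(8D³N_a) = (68.9×10³)(6.5⁴)/(8·77.0³·22) = 1.5307 N/mm
Series: 1/k_eq = 1/13.944 + 1/1.5307 = 0.72502; k_eq = 1.3793 N/mm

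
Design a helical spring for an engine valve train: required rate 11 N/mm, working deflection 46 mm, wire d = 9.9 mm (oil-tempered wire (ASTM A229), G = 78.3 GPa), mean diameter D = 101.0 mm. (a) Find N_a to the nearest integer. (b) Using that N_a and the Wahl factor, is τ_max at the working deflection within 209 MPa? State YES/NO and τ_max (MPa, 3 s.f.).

N_a = Gd⁴/(8D³k) = (78.3×10³)(9.9⁴)/(8·101.0³·11) = 8.296 → N_a = 8
Actual rate k = Gd⁴/(8D³·8) = 11.407 N/mm
Working load F = kδ = 11.407·46 = 524.71 N
C = 101.0/9.9 = 10.2020; K_W = (4C−1)/(4C−4)+0.615/C = 1.1418
τ_max = K_W·8FD/(πd³) = 1.1418·139.08 = 158.8 MPa
τ_max ≤ 209 MPa → acceptable

(a) 8 coils; (b) YES, τ_max = 159 MPa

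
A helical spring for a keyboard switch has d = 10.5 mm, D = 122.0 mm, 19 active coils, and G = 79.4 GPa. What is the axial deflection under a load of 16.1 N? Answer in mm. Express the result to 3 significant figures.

k = Gd⁴/(8D³N_a) = (79.4×10³)(10.5⁴)/(8·122.0³·19) = 3.4967 N/mm
δ = F/k = 16.1 / 3.4967 = 4.6044 mm

4.60 mm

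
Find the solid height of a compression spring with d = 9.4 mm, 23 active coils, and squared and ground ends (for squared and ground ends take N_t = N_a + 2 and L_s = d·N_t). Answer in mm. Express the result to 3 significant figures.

squared and ground ends: N_t = N_a + 2 = 23 + 2 = 25
L_s = d·N_t = 9.4 × 25 = 235 mm

235 mm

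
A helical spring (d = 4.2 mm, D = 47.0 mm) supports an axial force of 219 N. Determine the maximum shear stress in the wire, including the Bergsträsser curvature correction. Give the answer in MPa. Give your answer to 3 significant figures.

Spring index C = D/d = 47.0/4.2 = 11.1905
K_B = (4C+2)/(4C−3) = 46.762/41.762 = 1.1197
τ₀ = 8FD/(πd³) = 8·219·47.0/(π·4.2³) = 82344/232.75 = 353.78 MPa
τ_max = K·τ₀ = 1.1197 × 353.78 = 396.14 MPa

396 MPa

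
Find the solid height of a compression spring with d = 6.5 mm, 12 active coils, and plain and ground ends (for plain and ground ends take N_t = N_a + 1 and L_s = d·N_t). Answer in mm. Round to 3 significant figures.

84.5 mm

plain and ground ends: N_t = N_a + 1 = 12 + 1 = 13
L_s = d·N_t = 6.5 × 13 = 84.5 mm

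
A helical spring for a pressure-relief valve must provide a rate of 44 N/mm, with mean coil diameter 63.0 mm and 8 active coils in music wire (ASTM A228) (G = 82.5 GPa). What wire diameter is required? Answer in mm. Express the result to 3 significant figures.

9.61 mm

d = (8D³N_a·k / G)^(1/4) = (8·63.0³·8·44 / (82.5×10³))^0.25
  = (8534.9)^0.25 = 9.6117 mm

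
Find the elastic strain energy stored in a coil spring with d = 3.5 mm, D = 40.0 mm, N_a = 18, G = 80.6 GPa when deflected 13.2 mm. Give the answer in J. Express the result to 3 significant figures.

k = Gd⁴/(8D³N_a) = (80.6×10³)(3.5⁴)/(8·40.0³·18) = 1.3124 N/mm
U = ½kδ² = 0.5 × 1.3124 × 13.2² = 114.34 N·mm = 0.11434 J

0.114 J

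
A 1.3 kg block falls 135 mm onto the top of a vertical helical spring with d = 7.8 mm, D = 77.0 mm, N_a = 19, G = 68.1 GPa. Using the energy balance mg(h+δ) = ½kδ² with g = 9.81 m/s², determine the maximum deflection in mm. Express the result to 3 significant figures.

34.5 mm

k = Gd⁴/(8D³N_a) = (68.1×10³)(7.8⁴)/(8·77.0³·19) = 3.6325 N/mm
W = mg = 1.3 × 9.81 = 12.753 N
½kδ² − Wδ − Wh = 0 → δ = (W + √(W² + 2kWh))/k
δ = (12.753 + √(162.64 + 12507.9))/3.6325 = (12.753 + 112.56)/3.6325 = 34.498 mm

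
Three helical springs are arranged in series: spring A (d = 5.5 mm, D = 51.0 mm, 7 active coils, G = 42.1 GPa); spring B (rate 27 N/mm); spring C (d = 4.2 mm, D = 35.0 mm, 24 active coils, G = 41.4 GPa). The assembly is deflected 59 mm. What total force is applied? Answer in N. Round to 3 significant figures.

k_A = Gd⁴/(8D³N_a) = (42.1×10³)(5.5⁴)/(8·51.0³·7) = 5.186 N/mm
k_C = Gd⁴/(8D³N_a) = (41.4×10³)(4.2⁴)/(8·35.0³·24) = 1.5649 N/mm
Series: 1/k_eq = 1/5.186 + 1/27 + 1/1.5649 = 0.86887; k_eq = 1.1509 N/mm
F = k_eq·δ = 1.1509·59 = 67.904 N

67.9 N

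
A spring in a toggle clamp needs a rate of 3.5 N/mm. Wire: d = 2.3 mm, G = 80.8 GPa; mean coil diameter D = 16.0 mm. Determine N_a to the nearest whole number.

N_a = Gd⁴/(8D³k) = (80.8×10³ × 2.3⁴)/(8 × 16.0³ × 3.5)
    = 2.26112e+06 / 114688 = 19.72 → 20 coils

20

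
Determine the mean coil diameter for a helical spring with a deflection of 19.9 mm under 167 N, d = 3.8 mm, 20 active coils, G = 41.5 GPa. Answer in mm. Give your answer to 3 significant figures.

Required rate k = F/δ = 167/19.9 = 8.392 N/mm
D = (Gd⁴/(8N_a·k))^(1/3) = (41.5×10³·3.8⁴/(8·20·8.392))^(1/3)
  = (6444.65)^(1/3) = 18.6094 mm

18.6 mm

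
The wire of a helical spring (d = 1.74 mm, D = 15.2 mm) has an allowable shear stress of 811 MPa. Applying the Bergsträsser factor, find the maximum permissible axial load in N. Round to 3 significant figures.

C = D/d = 15.2/1.74 = 8.7356
K_B = (4C+2)/(4C−3) = 36.943/31.943 = 1.1565
τ_max = K·8FD/(πd³) → F_max = τ_allow·πd³/(8DK)
F_max = 811·π·1.74³/(8·15.2·1.1565) = 13422/140.63 = 95.439 N

95.4 N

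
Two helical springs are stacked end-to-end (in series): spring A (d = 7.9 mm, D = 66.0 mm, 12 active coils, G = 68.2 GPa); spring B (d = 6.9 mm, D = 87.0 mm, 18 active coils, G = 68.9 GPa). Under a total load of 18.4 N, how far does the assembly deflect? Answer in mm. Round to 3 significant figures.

k_A = Gd⁴/(8D³N_a) = (68.2×10³)(7.9⁴)/(8·66.0³·12) = 9.6248 N/mm
k_B = Gd⁴/(8D³N_a) = (68.9×10³)(6.9⁴)/(8·87.0³·18) = 1.647 N/mm
Series: 1/k_eq = 1/9.6248 + 1/1.647 = 0.71106; k_eq = 1.4063 N/mm
δ = F/k_eq = 18.4/1.4063 = 13.084 mm

13.1 mm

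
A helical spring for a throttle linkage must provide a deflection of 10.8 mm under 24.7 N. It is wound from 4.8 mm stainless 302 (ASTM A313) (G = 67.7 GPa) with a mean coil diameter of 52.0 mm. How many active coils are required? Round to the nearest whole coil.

14

Required rate k = F/δ = 24.7/10.8 = 2.287 N/mm
N_a = Gd⁴/(8D³k) = (67.7×10³ × 4.8⁴)/(8 × 52.0³ × 2.287)
    = 3.5938e+07 / 2.57261e+06 = 13.97 → 14 coils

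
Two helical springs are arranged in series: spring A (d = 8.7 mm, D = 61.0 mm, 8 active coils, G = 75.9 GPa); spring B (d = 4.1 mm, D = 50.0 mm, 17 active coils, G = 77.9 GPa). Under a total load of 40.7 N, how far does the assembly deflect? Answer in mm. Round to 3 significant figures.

32.8 mm

k_A = Gd⁴/(8D³N_a) = (75.9×10³)(8.7⁴)/(8·61.0³·8) = 29.933 N/mm
k_B = Gd⁴/(8D³N_a) = (77.9×10³)(4.1⁴)/(8·50.0³·17) = 1.2949 N/mm
Series: 1/k_eq = 1/29.933 + 1/1.2949 = 0.80569; k_eq = 1.2412 N/mm
δ = F/k_eq = 40.7/1.2412 = 32.792 mm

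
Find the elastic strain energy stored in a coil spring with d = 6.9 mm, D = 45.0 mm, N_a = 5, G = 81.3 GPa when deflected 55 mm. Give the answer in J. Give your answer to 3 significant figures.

k = Gd⁴/(8D³N_a) = (81.3×10³)(6.9⁴)/(8·45.0³·5) = 50.558 N/mm
U = ½kδ² = 0.5 × 50.558 × 55² = 76469 N·mm = 76.469 J

76.5 J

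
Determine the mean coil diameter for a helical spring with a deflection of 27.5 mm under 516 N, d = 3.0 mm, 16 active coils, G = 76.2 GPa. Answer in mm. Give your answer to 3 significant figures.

Required rate k = F/δ = 516/27.5 = 18.764 N/mm
D = (Gd⁴/(8N_a·k))^(1/3) = (76.2×10³·3.0⁴/(8·16·18.764))^(1/3)
  = (2569.88)^(1/3) = 13.6974 mm

13.7 mm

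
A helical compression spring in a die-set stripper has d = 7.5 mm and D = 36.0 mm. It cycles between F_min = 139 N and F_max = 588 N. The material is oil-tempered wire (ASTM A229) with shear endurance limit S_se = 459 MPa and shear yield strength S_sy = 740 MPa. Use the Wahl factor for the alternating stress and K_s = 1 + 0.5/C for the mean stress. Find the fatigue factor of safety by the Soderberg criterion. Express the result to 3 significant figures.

3.86

C = D/d = 36.0/7.5 = 4.8000; K_W = (4C−1)/(4C−4)+0.615/C = 1.3255; K_s = 1+0.5/C = 1.1042
F_a = (F_max−F_min)/2 = 224.5 N; F_m = (F_max+F_min)/2 = 363.5 N
τ_a = K_W·8F_aD/(πd³) = 1.3255 × 48.784 = 64.663 MPa
τ_m = K_s·8F_mD/(πd³) = 1.1042 × 78.988 = 87.216 MPa
Soderberg: 1/n_f = τ_a/S_se + τ_m/S_sy = 64.663/459 + 87.216/740 = 0.14088 + 0.11786 = 0.25874
n_f = 1/0.25874 = 3.865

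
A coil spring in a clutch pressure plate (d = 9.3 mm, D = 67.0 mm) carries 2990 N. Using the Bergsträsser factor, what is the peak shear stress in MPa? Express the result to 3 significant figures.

Spring index C = D/d = 67.0/9.3 = 7.2043
K_B = (4C+2)/(4C−3) = 30.817/25.817 = 1.1937
τ₀ = 8FD/(πd³) = 8·2990·67.0/(π·9.3³) = 1.60264e+06/2527 = 634.22 MPa
τ_max = K·τ₀ = 1.1937 × 634.22 = 757.04 MPa

757 MPa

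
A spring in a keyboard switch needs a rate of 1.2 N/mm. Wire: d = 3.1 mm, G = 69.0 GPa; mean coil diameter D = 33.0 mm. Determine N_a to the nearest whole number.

N_a = Gd⁴/(8D³k) = (69.0×10³ × 3.1⁴)/(8 × 33.0³ × 1.2)
    = 6.37229e+06 / 344995 = 18.47 → 18 coils

18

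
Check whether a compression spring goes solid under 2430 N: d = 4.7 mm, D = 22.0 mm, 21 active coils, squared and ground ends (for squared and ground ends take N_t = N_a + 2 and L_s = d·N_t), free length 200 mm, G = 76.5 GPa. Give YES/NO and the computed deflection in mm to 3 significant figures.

k = Gd⁴/(8D³N_a) = (76.5×10³)(4.7⁴)/(8·22.0³·21) = 20.868 N/mm
N_t = 23; L_s = 4.7·23 = 108.1 mm; δ_solid = L₀ − L_s = 200 − 108.1 = 91.9 mm
δ = F/k = 2430/20.868 = 116.45 mm
δ ≥ δ_solid → spring goes solid

YES, δ = 116 mm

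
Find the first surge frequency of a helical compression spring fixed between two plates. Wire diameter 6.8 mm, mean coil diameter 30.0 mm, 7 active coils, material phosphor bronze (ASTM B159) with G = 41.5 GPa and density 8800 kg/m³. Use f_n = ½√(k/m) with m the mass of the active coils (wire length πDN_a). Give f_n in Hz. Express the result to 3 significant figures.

k = Gd⁴/(8D³N_a) = (41.5×10³)(6.8⁴)/(8·30.0³·7) = 58.686 N/mm = 58686 N/m
Wire length L = πDN_a = π·30.0·7 = 659.73 mm
m = ρ·(πd²/4)·L = 8800 × 36.317×10⁻⁶ m² × 0.65973 m = 0.21084 kg
f_n = ½√(k/m) = 0.5·√(58686/0.21084) = 0.5·√(2.7834e+05) = 263.79 Hz

264 Hz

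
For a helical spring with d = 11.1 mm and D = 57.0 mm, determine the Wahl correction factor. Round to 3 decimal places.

1.301

C = D/d = 57.0/11.1 = 5.1351
K_W = (4C−1)/(4C−4) + 0.615/C = 19.541/16.541 + 0.1198 = 1.3011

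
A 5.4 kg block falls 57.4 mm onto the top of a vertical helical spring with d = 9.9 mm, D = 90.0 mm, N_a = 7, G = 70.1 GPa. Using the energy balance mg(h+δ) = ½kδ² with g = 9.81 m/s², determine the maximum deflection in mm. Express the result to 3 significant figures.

22.7 mm

k = Gd⁴/(8D³N_a) = (70.1×10³)(9.9⁴)/(8·90.0³·7) = 16.495 N/mm
W = mg = 5.4 × 9.81 = 52.974 N
½kδ² − Wδ − Wh = 0 → δ = (W + √(W² + 2kWh))/k
δ = (52.974 + √(2806.2 + 100311))/16.495 = (52.974 + 321.12)/16.495 = 22.68 mm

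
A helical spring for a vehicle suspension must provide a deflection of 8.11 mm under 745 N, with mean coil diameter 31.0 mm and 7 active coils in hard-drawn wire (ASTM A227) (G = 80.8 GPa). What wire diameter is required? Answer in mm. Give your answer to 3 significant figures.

Required rate k = F/δ = 745/8.11 = 91.862 N/mm
d = (8D³N_a·k / G)^(1/4) = (8·31.0³·7·91.862 / (80.8×10³))^0.25
  = (1896.7)^0.25 = 6.5993 mm

6.60 mm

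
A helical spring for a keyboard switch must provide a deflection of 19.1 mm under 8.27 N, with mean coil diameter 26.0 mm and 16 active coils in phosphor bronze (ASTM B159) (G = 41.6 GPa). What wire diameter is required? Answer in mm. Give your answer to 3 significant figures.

2.20 mm

Required rate k = F/δ = 8.27/19.1 = 0.43298 N/mm
d = (8D³N_a·k / G)^(1/4) = (8·26.0³·16·0.43298 / (41.6×10³))^0.25
  = (23.416)^0.25 = 2.1998 mm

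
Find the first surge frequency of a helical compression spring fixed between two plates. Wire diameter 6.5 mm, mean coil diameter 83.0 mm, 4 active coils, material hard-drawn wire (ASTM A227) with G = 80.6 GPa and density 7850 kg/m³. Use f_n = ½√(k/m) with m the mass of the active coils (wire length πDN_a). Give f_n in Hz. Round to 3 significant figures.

85.1 Hz

k = Gd⁴/(8D³N_a) = (80.6×10³)(6.5⁴)/(8·83.0³·4) = 7.8633 N/mm = 7863.3 N/m
Wire length L = πDN_a = π·83.0·4 = 1043 mm
m = ρ·(πd²/4)·L = 7850 × 33.183×10⁻⁶ m² × 1.043 m = 0.27169 kg
f_n = ½√(k/m) = 0.5·√(7863.3/0.27169) = 0.5·√(28942) = 85.062 Hz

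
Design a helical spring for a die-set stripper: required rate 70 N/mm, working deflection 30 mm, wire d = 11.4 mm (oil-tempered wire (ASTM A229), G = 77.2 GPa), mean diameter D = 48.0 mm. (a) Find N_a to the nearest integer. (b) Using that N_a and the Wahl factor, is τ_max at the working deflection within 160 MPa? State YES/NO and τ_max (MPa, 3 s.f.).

(a) 21 coils; (b) NO, τ_max = 240 MPa

N_a = Gd⁴/(8D³k) = (77.2×10³)(11.4⁴)/(8·48.0³·70) = 21.05 → N_a = 21
Actual rate k = Gd⁴/(8D³·21) = 70.178 N/mm
Working load F = kδ = 70.178·30 = 2105.4 N
C = 48.0/11.4 = 4.2105; K_W = (4C−1)/(4C−4)+0.615/C = 1.3797
τ_max = K_W·8FD/(πd³) = 1.3797·173.7 = 239.64 MPa
τ_max > 160 MPa → exceeds allowable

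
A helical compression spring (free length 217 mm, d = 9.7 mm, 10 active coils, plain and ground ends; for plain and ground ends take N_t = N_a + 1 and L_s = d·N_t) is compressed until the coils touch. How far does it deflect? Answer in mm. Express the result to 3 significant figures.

110 mm

N_t = 11; L_s = 9.7·11 = 106.7 mm
δ_solid = L₀ − L_s = 217 − 106.7 = 110.3 mm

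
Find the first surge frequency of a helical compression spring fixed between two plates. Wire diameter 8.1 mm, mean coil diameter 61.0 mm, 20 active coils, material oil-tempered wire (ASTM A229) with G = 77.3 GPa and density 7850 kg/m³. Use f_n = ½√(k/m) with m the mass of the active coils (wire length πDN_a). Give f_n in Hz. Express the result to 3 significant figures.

k = Gd⁴/(8D³N_a) = (77.3×10³)(8.1⁴)/(8·61.0³·20) = 9.1624 N/mm = 9162.4 N/m
Wire length L = πDN_a = π·61.0·20 = 3832.7 mm
m = ρ·(πd²/4)·L = 7850 × 51.53×10⁻⁶ m² × 3.8327 m = 1.5504 kg
f_n = ½√(k/m) = 0.5·√(9162.4/1.5504) = 0.5·√(5909.8) = 38.438 Hz

38.4 Hz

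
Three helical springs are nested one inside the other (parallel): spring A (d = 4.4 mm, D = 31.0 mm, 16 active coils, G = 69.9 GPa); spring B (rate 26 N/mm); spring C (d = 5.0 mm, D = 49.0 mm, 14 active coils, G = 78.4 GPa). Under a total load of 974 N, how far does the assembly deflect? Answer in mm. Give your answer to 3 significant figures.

k_A = Gd⁴/(8D³N_a) = (69.9×10³)(4.4⁴)/(8·31.0³·16) = 6.8706 N/mm
k_C = Gd⁴/(8D³N_a) = (78.4×10³)(5.0⁴)/(8·49.0³·14) = 3.7187 N/mm
Parallel: k_eq = 6.8706 + 26 + 3.7187 = 36.589 N/mm
δ = F/k_eq = 974/36.589 = 26.62 mm

26.6 mm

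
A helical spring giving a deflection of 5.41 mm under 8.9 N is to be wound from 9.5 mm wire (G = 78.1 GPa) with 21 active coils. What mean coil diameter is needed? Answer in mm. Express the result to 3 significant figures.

132 mm

Required rate k = F/δ = 8.9/5.41 = 1.6451 N/mm
D = (Gd⁴/(8N_a·k))^(1/3) = (78.1×10³·9.5⁴/(8·21·1.6451))^(1/3)
  = (2.30167e+06)^(1/3) = 132.0326 mm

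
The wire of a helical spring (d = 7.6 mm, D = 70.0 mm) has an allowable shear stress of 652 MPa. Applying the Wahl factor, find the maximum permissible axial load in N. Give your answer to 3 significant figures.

C = D/d = 70.0/7.6 = 9.2105
K_W = (4C−1)/(4C−4) + 0.615/C = 35.842/32.842 + 0.0668 = 1.1581
τ_max = K·8FD/(πd³) → F_max = τ_allow·πd³/(8DK)
F_max = 652·π·7.6³/(8·70.0·1.1581) = 8.9916e+05/648.55 = 1386.4 N

1390 N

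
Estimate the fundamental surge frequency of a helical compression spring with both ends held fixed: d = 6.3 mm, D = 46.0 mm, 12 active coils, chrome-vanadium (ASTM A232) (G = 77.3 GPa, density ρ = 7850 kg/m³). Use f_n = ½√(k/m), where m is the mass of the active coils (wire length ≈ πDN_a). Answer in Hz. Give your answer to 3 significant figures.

87.6 Hz

k = Gd⁴/(8D³N_a) = (77.3×10³)(6.3⁴)/(8·46.0³·12) = 13.032 N/mm = 13032 N/m
Wire length L = πDN_a = π·46.0·12 = 1734.2 mm
m = ρ·(πd²/4)·L = 7850 × 31.172×10⁻⁶ m² × 1.7342 m = 0.42436 kg
f_n = ½√(k/m) = 0.5·√(13032/0.42436) = 0.5·√(30709) = 87.62 Hz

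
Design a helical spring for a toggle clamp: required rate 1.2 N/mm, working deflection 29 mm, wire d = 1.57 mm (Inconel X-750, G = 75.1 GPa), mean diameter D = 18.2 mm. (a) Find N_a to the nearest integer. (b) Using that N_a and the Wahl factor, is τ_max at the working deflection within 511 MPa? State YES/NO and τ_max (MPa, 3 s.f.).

N_a = Gd⁴/(8D³k) = (75.1×10³)(1.57⁴)/(8·18.2³·1.2) = 7.884 → N_a = 8
Actual rate k = Gd⁴/(8D³·8) = 1.1826 N/mm
Working load F = kδ = 1.1826·29 = 34.296 N
C = 18.2/1.57 = 11.5924; K_W = (4C−1)/(4C−4)+0.615/C = 1.1239
τ_max = K_W·8FD/(πd³) = 1.1239·410.73 = 461.6 MPa
τ_max ≤ 511 MPa → acceptable

(a) 8 coils; (b) YES, τ_max = 462 MPa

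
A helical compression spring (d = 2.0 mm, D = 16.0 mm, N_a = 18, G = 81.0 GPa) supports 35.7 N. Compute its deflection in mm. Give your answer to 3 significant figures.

16.2 mm

k = Gd⁴/(8D³N_a) = (81.0×10³)(2.0⁴)/(8·16.0³·18) = 2.1973 N/mm
δ = F/k = 35.7 / 2.1973 = 16.247 mm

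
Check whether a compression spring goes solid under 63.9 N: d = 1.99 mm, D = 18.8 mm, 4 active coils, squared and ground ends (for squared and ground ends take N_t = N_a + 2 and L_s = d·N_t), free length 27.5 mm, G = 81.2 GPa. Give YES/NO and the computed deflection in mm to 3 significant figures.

NO, δ = 10.7 mm

k = Gd⁴/(8D³N_a) = (81.2×10³)(1.99⁴)/(8·18.8³·4) = 5.9889 N/mm
N_t = 6; L_s = 1.99·6 = 11.94 mm; δ_solid = L₀ − L_s = 27.5 − 11.94 = 15.56 mm
δ = F/k = 63.9/5.9889 = 10.67 mm
δ < δ_solid → spring does not go solid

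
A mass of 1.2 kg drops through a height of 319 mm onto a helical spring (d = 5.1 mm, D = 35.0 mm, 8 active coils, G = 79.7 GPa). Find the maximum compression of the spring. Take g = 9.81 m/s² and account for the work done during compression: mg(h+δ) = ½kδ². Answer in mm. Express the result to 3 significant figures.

20.2 mm

k = Gd⁴/(8D³N_a) = (79.7×10³)(5.1⁴)/(8·35.0³·8) = 19.65 N/mm
W = mg = 1.2 × 9.81 = 11.772 N
½kδ² − Wδ − Wh = 0 → δ = (W + √(W² + 2kWh))/k
δ = (11.772 + √(138.58 + 147579))/19.65 = (11.772 + 384.34)/19.65 = 20.159 mm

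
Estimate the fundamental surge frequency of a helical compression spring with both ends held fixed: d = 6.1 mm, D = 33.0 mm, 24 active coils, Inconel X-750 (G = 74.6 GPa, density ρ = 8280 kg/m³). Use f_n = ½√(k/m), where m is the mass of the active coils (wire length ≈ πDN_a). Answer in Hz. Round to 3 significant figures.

78.8 Hz

k = Gd⁴/(8D³N_a) = (74.6×10³)(6.1⁴)/(8·33.0³·24) = 14.97 N/mm = 14970 N/m
Wire length L = πDN_a = π·33.0·24 = 2488.1 mm
m = ρ·(πd²/4)·L = 8280 × 29.225×10⁻⁶ m² × 2.4881 m = 0.60208 kg
f_n = ½√(k/m) = 0.5·√(14970/0.60208) = 0.5·√(24863) = 78.841 Hz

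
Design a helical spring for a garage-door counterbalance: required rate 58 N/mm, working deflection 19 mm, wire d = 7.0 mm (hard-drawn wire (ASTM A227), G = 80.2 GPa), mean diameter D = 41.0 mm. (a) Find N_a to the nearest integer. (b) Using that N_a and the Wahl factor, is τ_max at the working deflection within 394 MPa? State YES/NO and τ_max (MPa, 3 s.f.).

N_a = Gd⁴/(8D³k) = (80.2×10³)(7.0⁴)/(8·41.0³·58) = 6.021 → N_a = 6
Actual rate k = Gd⁴/(8D³·6) = 58.207 N/mm
Working load F = kδ = 58.207·19 = 1105.9 N
C = 41.0/7.0 = 5.8571; K_W = (4C−1)/(4C−4)+0.615/C = 1.2594
τ_max = K_W·8FD/(πd³) = 1.2594·336.63 = 423.96 MPa
τ_max > 394 MPa → exceeds allowable

(a) 6 coils; (b) NO, τ_max = 424 MPa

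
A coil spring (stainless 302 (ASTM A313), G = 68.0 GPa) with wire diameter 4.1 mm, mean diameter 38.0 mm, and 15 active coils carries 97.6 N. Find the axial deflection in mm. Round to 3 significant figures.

33.4 mm

k = Gd⁴/(8D³N_a) = (68.0×10³)(4.1⁴)/(8·38.0³·15) = 2.9182 N/mm
δ = F/k = 97.6 / 2.9182 = 33.445 mm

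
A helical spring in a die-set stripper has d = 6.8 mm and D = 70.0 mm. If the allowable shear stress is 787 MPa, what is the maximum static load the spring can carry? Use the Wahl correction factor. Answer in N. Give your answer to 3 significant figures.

1220 N

C = D/d = 70.0/6.8 = 10.2941
K_W = (4C−1)/(4C−4) + 0.615/C = 40.176/37.176 + 0.0597 = 1.1404
τ_max = K·8FD/(πd³) → F_max = τ_allow·πd³/(8DK)
F_max = 787·π·6.8³/(8·70.0·1.1404) = 7.7741e+05/638.65 = 1217.3 N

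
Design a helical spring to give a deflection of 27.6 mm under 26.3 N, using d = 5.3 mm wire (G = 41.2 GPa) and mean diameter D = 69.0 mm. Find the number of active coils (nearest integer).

13

Required rate k = F/δ = 26.3/27.6 = 0.9529 N/mm
N_a = Gd⁴/(8D³k) = (41.2×10³ × 5.3⁴)/(8 × 69.0³ × 0.9529)
    = 3.25088e+07 / 2.50429e+06 = 12.98 → 13 coils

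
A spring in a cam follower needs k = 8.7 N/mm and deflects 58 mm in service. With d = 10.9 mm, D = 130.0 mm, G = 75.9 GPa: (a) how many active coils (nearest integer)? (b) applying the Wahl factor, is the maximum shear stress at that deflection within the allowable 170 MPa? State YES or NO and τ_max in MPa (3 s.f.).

N_a = Gd⁴/(8D³k) = (75.9×10³)(10.9⁴)/(8·130.0³·8.7) = 7.007 → N_a = 7
Actual rate k = Gd⁴/(8D³·7) = 8.7082 N/mm
Working load F = kδ = 8.7082·58 = 505.08 N
C = 130.0/10.9 = 11.9266; K_W = (4C−1)/(4C−4)+0.615/C = 1.1202
τ_max = K_W·8FD/(πd³) = 1.1202·129.11 = 144.63 MPa
τ_max ≤ 170 MPa → acceptable

(a) 7 coils; (b) YES, τ_max = 145 MPa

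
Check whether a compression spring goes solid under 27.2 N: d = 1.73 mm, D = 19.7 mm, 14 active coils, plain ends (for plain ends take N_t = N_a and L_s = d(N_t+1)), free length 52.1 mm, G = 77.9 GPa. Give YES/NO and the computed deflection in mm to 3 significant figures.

YES, δ = 33.4 mm

k = Gd⁴/(8D³N_a) = (77.9×10³)(1.73⁴)/(8·19.7³·14) = 0.8149 N/mm
N_t = 14; L_s = 1.73·15 = 25.95 mm; δ_solid = L₀ − L_s = 52.1 − 25.95 = 26.15 mm
δ = F/k = 27.2/0.8149 = 33.378 mm
δ ≥ δ_solid → spring goes solid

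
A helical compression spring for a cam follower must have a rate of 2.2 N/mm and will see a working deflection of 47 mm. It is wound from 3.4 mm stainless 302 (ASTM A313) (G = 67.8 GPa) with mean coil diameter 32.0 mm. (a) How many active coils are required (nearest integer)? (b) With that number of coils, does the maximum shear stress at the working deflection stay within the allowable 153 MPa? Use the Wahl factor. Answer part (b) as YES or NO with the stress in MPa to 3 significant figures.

(a) 16 coils; (b) NO, τ_max = 243 MPa

N_a = Gd⁴/(8D³k) = (67.8×10³)(3.4⁴)/(8·32.0³·2.2) = 15.71 → N_a = 16
Actual rate k = Gd⁴/(8D³·16) = 2.1602 N/mm
Working load F = kδ = 2.1602·47 = 101.53 N
C = 32.0/3.4 = 9.4118; K_W = (4C−1)/(4C−4)+0.615/C = 1.1545
τ_max = K_W·8FD/(πd³) = 1.1545·210.49 = 243.01 MPa
τ_max > 153 MPa → exceeds allowable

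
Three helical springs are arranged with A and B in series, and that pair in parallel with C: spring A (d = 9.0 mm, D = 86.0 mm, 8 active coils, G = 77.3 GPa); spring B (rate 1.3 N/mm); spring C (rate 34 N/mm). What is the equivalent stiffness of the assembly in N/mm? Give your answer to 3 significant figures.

k_A = Gd⁴/(8D³N_a) = (77.3×10³)(9.0⁴)/(8·86.0³·8) = 12.459 N/mm
Springs A,B series: k_AB = 1/(1/12.459+1/1.3) = 1.1772 N/mm; parallel with C: k_eq = 1.1772+34 = 35.177 N/mm

35.2 N/mm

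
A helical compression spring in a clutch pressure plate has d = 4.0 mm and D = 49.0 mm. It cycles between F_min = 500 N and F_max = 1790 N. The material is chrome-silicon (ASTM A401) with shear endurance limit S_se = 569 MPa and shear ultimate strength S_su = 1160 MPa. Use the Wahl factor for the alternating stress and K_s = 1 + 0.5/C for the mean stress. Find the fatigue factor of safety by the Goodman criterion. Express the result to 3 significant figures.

0.224

C = D/d = 49.0/4.0 = 12.2500; K_W = (4C−1)/(4C−4)+0.615/C = 1.1169; K_s = 1+0.5/C = 1.0408
F_a = (F_max−F_min)/2 = 645 N; F_m = (F_max+F_min)/2 = 1145 N
τ_a = K_W·8F_aD/(πd³) = 1.1169 × 1257.5 = 1404.5 MPa
τ_m = K_s·8F_mD/(πd³) = 1.0408 × 2232.3 = 2323.5 MPa
Goodman: 1/n_f = τ_a/S_se + τ_m/S_su = 1404.5/569 + 2323.5/1160 = 2.46835 + 2.00299 = 4.4713
n_f = 1/4.4713 = 0.2236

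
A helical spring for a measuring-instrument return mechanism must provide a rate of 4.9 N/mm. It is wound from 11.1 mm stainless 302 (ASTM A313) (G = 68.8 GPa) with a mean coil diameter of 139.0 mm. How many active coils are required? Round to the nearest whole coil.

N_a = Gd⁴/(8D³k) = (68.8×10³ × 11.1⁴)/(8 × 139.0³ × 4.9)
    = 1.04443e+09 / 1.05276e+08 = 9.921 → 10 coils

10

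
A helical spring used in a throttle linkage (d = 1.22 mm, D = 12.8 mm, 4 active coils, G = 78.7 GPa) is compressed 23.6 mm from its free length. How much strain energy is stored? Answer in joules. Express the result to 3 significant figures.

k = Gd⁴/(8D³N_a) = (78.7×10³)(1.22⁴)/(8·12.8³·4) = 2.598 N/mm
U = ½kδ² = 0.5 × 2.598 × 23.6² = 723.48 N·mm = 0.72348 J

0.723 J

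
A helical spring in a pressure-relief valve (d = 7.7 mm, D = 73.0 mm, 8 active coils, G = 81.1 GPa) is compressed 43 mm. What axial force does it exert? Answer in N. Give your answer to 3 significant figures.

k = Gd⁴/(8D³N_a) = (81.1×10³)(7.7⁴)/(8·73.0³·8) = 11.451 N/mm
F = k·δ = 11.451 × 43 = 492.38 N

492 N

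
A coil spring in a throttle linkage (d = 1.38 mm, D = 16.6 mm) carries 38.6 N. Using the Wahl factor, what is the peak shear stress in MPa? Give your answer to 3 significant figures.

Spring index C = D/d = 16.6/1.38 = 12.0290
K_W = (4C−1)/(4C−4) + 0.615/C = 47.116/44.116 + 0.0511 = 1.1191
τ₀ = 8FD/(πd³) = 8·38.6·16.6/(π·1.38³) = 5126.08/8.2563 = 620.87 MPa
τ_max = K·τ₀ = 1.1191 × 620.87 = 694.83 MPa

695 MPa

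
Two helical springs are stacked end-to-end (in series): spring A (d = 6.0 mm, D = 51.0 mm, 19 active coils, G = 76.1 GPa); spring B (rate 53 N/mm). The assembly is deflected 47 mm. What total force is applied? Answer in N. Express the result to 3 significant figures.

k_A = Gd⁴/(8D³N_a) = (76.1×10³)(6.0⁴)/(8·51.0³·19) = 4.8914 N/mm
Series: 1/k_eq = 1/4.8914 + 1/53 = 0.22331; k_eq = 4.4781 N/mm
F = k_eq·δ = 4.4781·47 = 210.47 N

210 N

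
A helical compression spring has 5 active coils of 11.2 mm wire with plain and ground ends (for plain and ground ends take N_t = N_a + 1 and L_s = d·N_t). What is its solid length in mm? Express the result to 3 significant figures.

67.2 mm

plain and ground ends: N_t = N_a + 1 = 5 + 1 = 6
L_s = d·N_t = 11.2 × 6 = 67.2 mm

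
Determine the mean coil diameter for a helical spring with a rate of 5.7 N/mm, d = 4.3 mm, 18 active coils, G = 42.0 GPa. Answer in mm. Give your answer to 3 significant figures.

26.0 mm

D = (Gd⁴/(8N_a·k))^(1/3) = (42.0×10³·4.3⁴/(8·18·5.7))^(1/3)
  = (17493.9)^(1/3) = 25.9594 mm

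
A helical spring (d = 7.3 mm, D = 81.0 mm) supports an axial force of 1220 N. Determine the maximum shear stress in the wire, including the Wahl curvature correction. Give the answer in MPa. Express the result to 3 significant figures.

731 MPa

Spring index C = D/d = 81.0/7.3 = 11.0959
K_W = (4C−1)/(4C−4) + 0.615/C = 43.384/40.384 + 0.0554 = 1.1297
τ₀ = 8FD/(πd³) = 8·1220·81.0/(π·7.3³) = 790560/1222.1 = 646.87 MPa
τ_max = K·τ₀ = 1.1297 × 646.87 = 730.78 MPa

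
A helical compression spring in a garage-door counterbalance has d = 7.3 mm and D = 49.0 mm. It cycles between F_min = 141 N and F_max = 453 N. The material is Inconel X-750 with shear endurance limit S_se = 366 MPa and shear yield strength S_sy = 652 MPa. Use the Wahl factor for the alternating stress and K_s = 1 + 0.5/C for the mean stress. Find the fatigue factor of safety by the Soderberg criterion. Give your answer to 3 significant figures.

C = D/d = 49.0/7.3 = 6.7123; K_W = (4C−1)/(4C−4)+0.615/C = 1.2229; K_s = 1+0.5/C = 1.0745
F_a = (F_max−F_min)/2 = 156 N; F_m = (F_max+F_min)/2 = 297 N
τ_a = K_W·8F_aD/(πd³) = 1.2229 × 50.037 = 61.191 MPa
τ_m = K_s·8F_mD/(πd³) = 1.0745 × 95.263 = 102.36 MPa
Soderberg: 1/n_f = τ_a/S_se + τ_m/S_sy = 61.191/366 + 102.36/652 = 0.16719 + 0.15699 = 0.32418
n_f = 1/0.32418 = 3.085

3.08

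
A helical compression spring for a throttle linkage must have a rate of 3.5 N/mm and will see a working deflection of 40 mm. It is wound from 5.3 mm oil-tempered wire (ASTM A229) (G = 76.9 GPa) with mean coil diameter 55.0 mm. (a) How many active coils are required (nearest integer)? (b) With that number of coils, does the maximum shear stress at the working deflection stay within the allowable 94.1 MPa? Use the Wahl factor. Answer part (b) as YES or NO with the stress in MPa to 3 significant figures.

(a) 13 coils; (b) NO, τ_max = 150 MPa

N_a = Gd⁴/(8D³k) = (76.9×10³)(5.3⁴)/(8·55.0³·3.5) = 13.03 → N_a = 13
Actual rate k = Gd⁴/(8D³·13) = 3.5068 N/mm
Working load F = kδ = 3.5068·40 = 140.27 N
C = 55.0/5.3 = 10.3774; K_W = (4C−1)/(4C−4)+0.615/C = 1.1392
τ_max = K_W·8FD/(πd³) = 1.1392·131.96 = 150.34 MPa
τ_max > 94.1 MPa → exceeds allowable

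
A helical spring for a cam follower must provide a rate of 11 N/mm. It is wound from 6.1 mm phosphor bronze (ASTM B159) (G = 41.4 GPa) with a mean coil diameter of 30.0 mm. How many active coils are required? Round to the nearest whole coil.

24

N_a = Gd⁴/(8D³k) = (41.4×10³ × 6.1⁴)/(8 × 30.0³ × 11)
    = 5.73218e+07 / 2.376e+06 = 24.13 → 24 coils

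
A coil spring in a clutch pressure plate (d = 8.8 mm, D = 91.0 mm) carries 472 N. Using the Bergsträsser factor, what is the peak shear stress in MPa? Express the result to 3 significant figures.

Spring index C = D/d = 91.0/8.8 = 10.3409
K_B = (4C+2)/(4C−3) = 43.364/38.364 = 1.1303
τ₀ = 8FD/(πd³) = 8·472·91.0/(π·8.8³) = 343616/2140.9 = 160.5 MPa
τ_max = K·τ₀ = 1.1303 × 160.5 = 181.42 MPa

181 MPa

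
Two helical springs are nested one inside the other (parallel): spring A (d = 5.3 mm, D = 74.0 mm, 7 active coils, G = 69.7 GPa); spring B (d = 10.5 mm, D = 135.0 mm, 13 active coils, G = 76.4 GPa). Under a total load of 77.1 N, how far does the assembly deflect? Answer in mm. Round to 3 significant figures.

k_A = Gd⁴/(8D³N_a) = (69.7×10³)(5.3⁴)/(8·74.0³·7) = 2.4236 N/mm
k_B = Gd⁴/(8D³N_a) = (76.4×10³)(10.5⁴)/(8·135.0³·13) = 3.6292 N/mm
Parallel: k_eq = 2.4236 + 3.6292 = 6.0528 N/mm
δ = F/k_eq = 77.1/6.0528 = 12.738 mm

12.7 mm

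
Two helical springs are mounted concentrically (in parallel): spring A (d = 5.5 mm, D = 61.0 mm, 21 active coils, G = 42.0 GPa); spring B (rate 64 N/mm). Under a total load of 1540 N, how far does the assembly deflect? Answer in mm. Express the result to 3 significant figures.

23.7 mm

k_A = Gd⁴/(8D³N_a) = (42.0×10³)(5.5⁴)/(8·61.0³·21) = 1.0079 N/mm
Parallel: k_eq = 1.0079 + 64 = 65.008 N/mm
δ = F/k_eq = 1540/65.008 = 23.689 mm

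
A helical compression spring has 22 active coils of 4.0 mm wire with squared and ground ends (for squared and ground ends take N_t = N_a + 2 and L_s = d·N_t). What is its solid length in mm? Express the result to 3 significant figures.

96.0 mm

squared and ground ends: N_t = N_a + 2 = 22 + 2 = 24
L_s = d·N_t = 4.0 × 24 = 96 mm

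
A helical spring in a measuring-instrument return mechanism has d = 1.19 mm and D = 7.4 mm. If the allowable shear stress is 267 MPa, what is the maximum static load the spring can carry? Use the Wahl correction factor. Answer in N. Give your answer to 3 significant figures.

19.2 N

C = D/d = 7.4/1.19 = 6.2185
K_W = (4C−1)/(4C−4) + 0.615/C = 23.874/20.874 + 0.0989 = 1.2426
τ_max = K·8FD/(πd³) → F_max = τ_allow·πd³/(8DK)
F_max = 267·π·1.19³/(8·7.4·1.2426) = 1413.5/73.563 = 19.215 N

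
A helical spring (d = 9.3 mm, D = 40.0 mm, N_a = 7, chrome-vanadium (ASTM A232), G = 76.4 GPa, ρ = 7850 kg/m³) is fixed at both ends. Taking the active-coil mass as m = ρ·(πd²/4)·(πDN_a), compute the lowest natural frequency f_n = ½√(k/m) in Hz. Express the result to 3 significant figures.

292 Hz

k = Gd⁴/(8D³N_a) = (76.4×10³)(9.3⁴)/(8·40.0³·7) = 159.46 N/mm = 1.5946e+05 N/m
Wire length L = πDN_a = π·40.0·7 = 879.65 mm
m = ρ·(πd²/4)·L = 7850 × 67.929×10⁻⁶ m² × 0.87965 m = 0.46907 kg
f_n = ½√(k/m) = 0.5·√(1.5946e+05/0.46907) = 0.5·√(3.3996e+05) = 291.53 Hz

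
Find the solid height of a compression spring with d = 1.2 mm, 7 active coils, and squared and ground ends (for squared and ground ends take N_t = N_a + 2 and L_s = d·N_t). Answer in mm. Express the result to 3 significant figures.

squared and ground ends: N_t = N_a + 2 = 7 + 2 = 9
L_s = d·N_t = 1.2 × 9 = 10.8 mm

10.8 mm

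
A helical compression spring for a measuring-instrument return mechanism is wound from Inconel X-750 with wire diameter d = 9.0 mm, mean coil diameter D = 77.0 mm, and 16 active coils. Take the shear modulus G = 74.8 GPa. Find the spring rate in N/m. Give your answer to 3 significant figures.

k = Gd⁴/(8D³N_a) = (74.8×10³ × 9.0⁴) / (8 × 77.0³ × 16)
  = 4.90763e+08 / 5.84362e+07 = 8.3983 N/mm = 8398.3 N/m

8400 N/m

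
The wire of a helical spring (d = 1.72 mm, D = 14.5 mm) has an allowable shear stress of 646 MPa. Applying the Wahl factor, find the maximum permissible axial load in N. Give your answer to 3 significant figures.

C = D/d = 14.5/1.72 = 8.4302
K_W = (4C−1)/(4C−4) + 0.615/C = 32.721/29.721 + 0.0730 = 1.1739
τ_max = K·8FD/(πd³) → F_max = τ_allow·πd³/(8DK)
F_max = 646·π·1.72³/(8·14.5·1.1739) = 10327/136.17 = 75.837 N

75.8 N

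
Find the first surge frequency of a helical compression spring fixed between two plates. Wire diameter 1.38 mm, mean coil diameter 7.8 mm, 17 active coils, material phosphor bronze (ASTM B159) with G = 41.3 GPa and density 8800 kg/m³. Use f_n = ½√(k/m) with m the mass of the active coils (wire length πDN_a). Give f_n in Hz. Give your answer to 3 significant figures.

325 Hz

k = Gd⁴/(8D³N_a) = (41.3×10³)(1.38⁴)/(8·7.8³·17) = 2.3208 N/mm = 2320.8 N/m
Wire length L = πDN_a = π·7.8·17 = 416.58 mm
m = ρ·(πd²/4)·L = 8800 × 1.4957×10⁻⁶ m² × 0.41658 m = 0.0054831 kg
f_n = ½√(k/m) = 0.5·√(2320.8/0.0054831) = 0.5·√(4.2327e+05) = 325.3 Hz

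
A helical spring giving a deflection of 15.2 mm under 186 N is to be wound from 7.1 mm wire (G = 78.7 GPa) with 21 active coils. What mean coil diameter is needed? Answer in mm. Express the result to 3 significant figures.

Required rate k = F/δ = 186/15.2 = 12.237 N/mm
D = (Gd⁴/(8N_a·k))^(1/3) = (78.7×10³·7.1⁴/(8·21·12.237))^(1/3)
  = (97281.3)^(1/3) = 45.9914 mm

46.0 mm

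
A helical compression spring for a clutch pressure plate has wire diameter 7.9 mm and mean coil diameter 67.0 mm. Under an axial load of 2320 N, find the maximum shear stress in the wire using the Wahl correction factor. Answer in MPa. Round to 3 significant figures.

942 MPa

Spring index C = D/d = 67.0/7.9 = 8.4810
K_W = (4C−1)/(4C−4) + 0.615/C = 32.924/29.924 + 0.0725 = 1.1728
τ₀ = 8FD/(πd³) = 8·2320·67.0/(π·7.9³) = 1.24352e+06/1548.9 = 802.83 MPa
τ_max = K·τ₀ = 1.1728 × 802.83 = 941.53 MPa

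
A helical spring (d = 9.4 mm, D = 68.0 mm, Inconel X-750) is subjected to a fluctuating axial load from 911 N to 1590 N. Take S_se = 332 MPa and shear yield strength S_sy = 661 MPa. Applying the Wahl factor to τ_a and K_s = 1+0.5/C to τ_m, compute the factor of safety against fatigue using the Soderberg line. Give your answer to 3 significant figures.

C = D/d = 68.0/9.4 = 7.2340; K_W = (4C−1)/(4C−4)+0.615/C = 1.2053; K_s = 1+0.5/C = 1.0691
F_a = (F_max−F_min)/2 = 339.5 N; F_m = (F_max+F_min)/2 = 1250.5 N
τ_a = K_W·8F_aD/(πd³) = 1.2053 × 70.779 = 85.312 MPa
τ_m = K_s·8F_mD/(πd³) = 1.0691 × 260.7 = 278.72 MPa
Soderberg: 1/n_f = τ_a/S_se + τ_m/S_sy = 85.312/332 + 278.72/661 = 0.25696 + 0.42167 = 0.67863
n_f = 1/0.67863 = 1.474

1.47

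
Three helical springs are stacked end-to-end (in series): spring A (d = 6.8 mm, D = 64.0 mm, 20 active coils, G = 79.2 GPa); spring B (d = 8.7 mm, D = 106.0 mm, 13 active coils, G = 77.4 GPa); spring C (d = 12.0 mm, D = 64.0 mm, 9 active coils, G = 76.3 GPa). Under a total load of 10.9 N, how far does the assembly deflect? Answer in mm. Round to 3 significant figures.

k_A = Gd⁴/(8D³N_a) = (79.2×10³)(6.8⁴)/(8·64.0³·20) = 4.0374 N/mm
k_B = Gd⁴/(8D³N_a) = (77.4×10³)(8.7⁴)/(8·106.0³·13) = 3.5799 N/mm
k_C = Gd⁴/(8D³N_a) = (76.3×10³)(12.0⁴)/(8·64.0³·9) = 83.826 N/mm
Series: 1/k_eq = 1/4.0374 + 1/3.5799 + 1/83.826 = 0.53895; k_eq = 1.8554 N/mm
δ = F/k_eq = 10.9/1.8554 = 5.8746 mm

5.87 mm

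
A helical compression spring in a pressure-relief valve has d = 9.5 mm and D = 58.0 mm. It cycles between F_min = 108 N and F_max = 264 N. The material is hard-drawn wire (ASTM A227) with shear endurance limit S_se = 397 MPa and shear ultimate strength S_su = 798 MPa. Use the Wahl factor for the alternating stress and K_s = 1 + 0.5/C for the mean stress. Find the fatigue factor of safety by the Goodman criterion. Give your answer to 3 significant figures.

11.7

C = D/d = 58.0/9.5 = 6.1053; K_W = (4C−1)/(4C−4)+0.615/C = 1.2476; K_s = 1+0.5/C = 1.0819
F_a = (F_max−F_min)/2 = 78 N; F_m = (F_max+F_min)/2 = 186 N
τ_a = K_W·8F_aD/(πd³) = 1.2476 × 13.437 = 16.764 MPa
τ_m = K_s·8F_mD/(πd³) = 1.0819 × 32.041 = 34.665 MPa
Goodman: 1/n_f = τ_a/S_se + τ_m/S_su = 16.764/397 + 34.665/798 = 0.04223 + 0.04344 = 0.085667
n_f = 1/0.085667 = 11.67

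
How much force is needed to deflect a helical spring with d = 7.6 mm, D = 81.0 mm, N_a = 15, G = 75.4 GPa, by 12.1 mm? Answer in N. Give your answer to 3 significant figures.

k = Gd⁴/(8D³N_a) = (75.4×10³)(7.6⁴)/(8·81.0³·15) = 3.9445 N/mm
F = k·δ = 3.9445 × 12.1 = 47.728 N

47.7 N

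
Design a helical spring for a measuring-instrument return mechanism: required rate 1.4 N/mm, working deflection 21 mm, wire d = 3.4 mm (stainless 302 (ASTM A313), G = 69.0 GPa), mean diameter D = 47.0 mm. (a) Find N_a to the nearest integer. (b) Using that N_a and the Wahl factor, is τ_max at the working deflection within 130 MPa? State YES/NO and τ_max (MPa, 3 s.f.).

(a) 8 coils; (b) YES, τ_max = 97.9 MPa

N_a = Gd⁴/(8D³k) = (69.0×10³)(3.4⁴)/(8·47.0³·1.4) = 7.93 → N_a = 8
Actual rate k = Gd⁴/(8D³·8) = 1.3877 N/mm
Working load F = kδ = 1.3877·21 = 29.141 N
C = 47.0/3.4 = 13.8235; K_W = (4C−1)/(4C−4)+0.615/C = 1.1030
τ_max = K_W·8FD/(πd³) = 1.1030·88.738 = 97.876 MPa
τ_max ≤ 130 MPa → acceptable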